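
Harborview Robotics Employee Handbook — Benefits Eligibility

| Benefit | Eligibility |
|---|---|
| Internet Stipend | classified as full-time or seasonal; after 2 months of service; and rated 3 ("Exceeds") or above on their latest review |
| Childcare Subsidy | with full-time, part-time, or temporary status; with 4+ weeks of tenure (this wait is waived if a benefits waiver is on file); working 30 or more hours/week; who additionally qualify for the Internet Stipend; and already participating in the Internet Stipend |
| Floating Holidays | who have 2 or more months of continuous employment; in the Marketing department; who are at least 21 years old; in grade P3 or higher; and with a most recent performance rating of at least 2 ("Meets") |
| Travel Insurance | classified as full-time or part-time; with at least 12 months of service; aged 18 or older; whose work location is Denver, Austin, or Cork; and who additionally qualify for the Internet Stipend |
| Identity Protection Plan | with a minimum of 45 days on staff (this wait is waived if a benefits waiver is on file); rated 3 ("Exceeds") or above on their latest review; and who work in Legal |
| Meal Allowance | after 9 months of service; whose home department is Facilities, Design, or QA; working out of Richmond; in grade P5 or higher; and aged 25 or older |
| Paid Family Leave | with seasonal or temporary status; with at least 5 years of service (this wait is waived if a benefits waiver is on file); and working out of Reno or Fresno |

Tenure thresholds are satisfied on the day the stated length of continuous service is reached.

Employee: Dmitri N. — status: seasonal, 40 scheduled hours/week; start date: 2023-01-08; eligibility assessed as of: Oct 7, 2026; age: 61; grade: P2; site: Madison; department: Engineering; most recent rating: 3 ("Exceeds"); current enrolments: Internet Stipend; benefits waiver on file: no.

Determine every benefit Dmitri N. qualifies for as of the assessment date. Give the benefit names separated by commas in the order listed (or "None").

Service from 2023-01-08 to Oct 7, 2026: 1368 days.
Internet Stipend — status seasonal ✓; service 1368 days ≥ 2 months (≈60 days) ✓; rating 3 ≥ 3 ✓ → eligible.
Childcare Subsidy — status seasonal ✗ (requires full-time, part-time, or temporary) → not eligible.
Floating Holidays — service 1368 days ≥ 2 months (≈60 days) ✓; dept Engineering ✗ → not eligible.
Travel Insurance — status seasonal ✗ (requires full-time or part-time) → not eligible.
Identity Protection Plan — no waiver, service 1368 days ≥ 45 days ✓; rating 3 ≥ 3 ✓; dept Engineering ✗ → not eligible.
Meal Allowance — service 1368 days ≥ 9 months (≈270 days) ✓; dept Engineering ✗ → not eligible.
Paid Family Leave — status seasonal ✓; no waiver, service 1368 days < 5 years (≈1825 days) ✗ → not eligible.

Internet Stipend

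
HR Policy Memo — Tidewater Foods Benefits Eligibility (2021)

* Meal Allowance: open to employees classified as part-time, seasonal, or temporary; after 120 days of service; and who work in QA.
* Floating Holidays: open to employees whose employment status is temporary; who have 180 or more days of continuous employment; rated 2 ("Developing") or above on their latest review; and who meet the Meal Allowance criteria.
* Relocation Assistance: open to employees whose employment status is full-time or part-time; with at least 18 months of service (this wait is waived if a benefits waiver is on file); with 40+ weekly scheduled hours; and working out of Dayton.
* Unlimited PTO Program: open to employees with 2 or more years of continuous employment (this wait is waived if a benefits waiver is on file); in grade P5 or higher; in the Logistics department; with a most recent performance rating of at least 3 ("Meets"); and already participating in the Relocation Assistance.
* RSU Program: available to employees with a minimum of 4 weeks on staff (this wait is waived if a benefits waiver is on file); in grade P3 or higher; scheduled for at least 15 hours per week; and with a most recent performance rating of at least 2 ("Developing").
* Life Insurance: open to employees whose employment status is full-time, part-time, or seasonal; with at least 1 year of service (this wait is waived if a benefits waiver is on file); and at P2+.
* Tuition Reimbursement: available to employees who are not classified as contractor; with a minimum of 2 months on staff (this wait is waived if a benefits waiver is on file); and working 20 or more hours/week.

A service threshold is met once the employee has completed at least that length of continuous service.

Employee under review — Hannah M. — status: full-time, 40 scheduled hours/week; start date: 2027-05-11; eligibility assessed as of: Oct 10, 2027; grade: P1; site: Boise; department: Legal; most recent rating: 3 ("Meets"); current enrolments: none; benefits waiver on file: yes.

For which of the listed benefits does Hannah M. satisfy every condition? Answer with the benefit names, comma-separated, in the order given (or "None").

Service from 2027-05-11 to Oct 10, 2027: 152 days.
Meal Allowance — status full-time ✗ (requires part-time, seasonal, or temporary) → not eligible.
Floating Holidays — status full-time ✗ (requires temporary) → not eligible.
Relocation Assistance — status full-time ✓; benefits waiver on file ✓; 40 hrs/wk ≥ 40 ✓; site Boise ✗ (not Dayton) → not eligible.
Unlimited PTO Program — benefits waiver on file ✓; grade P1 < P5 ✗ → not eligible.
RSU Program — benefits waiver on file ✓; grade P1 < P3 ✗ → not eligible.
Life Insurance — status full-time ✓; benefits waiver on file ✓; grade P1 < P2 ✗ → not eligible.
Tuition Reimbursement — status full-time ✓ (not excluded); benefits waiver on file ✓; 40 hrs/wk ≥ 20 ✓ → eligible.

Tuition Reimbursement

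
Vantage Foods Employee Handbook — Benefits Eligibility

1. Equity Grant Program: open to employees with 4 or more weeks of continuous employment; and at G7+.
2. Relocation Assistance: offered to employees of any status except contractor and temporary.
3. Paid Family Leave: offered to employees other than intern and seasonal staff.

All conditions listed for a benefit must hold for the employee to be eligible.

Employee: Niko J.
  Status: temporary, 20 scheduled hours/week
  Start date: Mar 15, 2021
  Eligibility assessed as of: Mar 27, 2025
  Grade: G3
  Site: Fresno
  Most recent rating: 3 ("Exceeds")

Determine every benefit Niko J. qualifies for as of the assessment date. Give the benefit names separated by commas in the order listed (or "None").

Service from Mar 15, 2021 to Mar 27, 2025: 1473 days.
Equity Grant Program — service 1473 days ≥ 4 weeks (≈28 days) ✓; grade G3 < G7 ✗ → not eligible.
Relocation Assistance — status temporary ✗ (excluded) → not eligible.
Paid Family Leave — status temporary ✓ (not excluded) → eligible.

Paid Family Leave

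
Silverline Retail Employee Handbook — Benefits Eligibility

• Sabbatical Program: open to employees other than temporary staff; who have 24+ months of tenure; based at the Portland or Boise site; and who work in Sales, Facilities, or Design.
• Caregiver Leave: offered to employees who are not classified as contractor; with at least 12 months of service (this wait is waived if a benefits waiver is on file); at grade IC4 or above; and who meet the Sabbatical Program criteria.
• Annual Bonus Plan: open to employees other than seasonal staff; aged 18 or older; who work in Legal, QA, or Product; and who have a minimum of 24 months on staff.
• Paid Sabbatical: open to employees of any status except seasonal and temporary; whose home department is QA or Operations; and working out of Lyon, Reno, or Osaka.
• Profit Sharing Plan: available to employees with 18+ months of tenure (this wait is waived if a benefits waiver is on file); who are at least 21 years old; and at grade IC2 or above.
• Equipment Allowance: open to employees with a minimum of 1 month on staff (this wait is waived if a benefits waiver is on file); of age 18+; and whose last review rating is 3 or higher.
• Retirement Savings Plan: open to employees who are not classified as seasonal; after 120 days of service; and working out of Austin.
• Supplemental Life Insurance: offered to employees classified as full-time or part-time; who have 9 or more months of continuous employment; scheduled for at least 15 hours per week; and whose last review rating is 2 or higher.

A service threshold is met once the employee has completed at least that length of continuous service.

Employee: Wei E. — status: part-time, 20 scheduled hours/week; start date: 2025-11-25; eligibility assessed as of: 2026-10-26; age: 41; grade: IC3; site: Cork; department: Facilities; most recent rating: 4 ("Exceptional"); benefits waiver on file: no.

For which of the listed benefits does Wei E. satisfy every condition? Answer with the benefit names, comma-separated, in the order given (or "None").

Equipment Allowance, Supplemental Life Insurance

Service from 2025-11-25 to 2026-10-26: 335 days.
Sabbatical Program — status part-time ✓ (not excluded); service 335 days < 24 months (≈720 days) ✗ → not eligible.
Caregiver Leave — status part-time ✓ (not excluded); no waiver, service 335 days < 12 months (≈360 days) ✗ → not eligible.
Annual Bonus Plan — status part-time ✓ (not excluded); age 41 ≥ 18 ✓; dept Facilities ✗ → not eligible.
Paid Sabbatical — status part-time ✓ (not excluded); dept Facilities ✗ → not eligible.
Profit Sharing Plan — no waiver, service 335 days < 18 months (≈540 days) ✗ → not eligible.
Equipment Allowance — no waiver, service 335 days ≥ 1 month (≈30 days) ✓; age 41 ≥ 18 ✓; rating 4 ≥ 3 ✓ → eligible.
Retirement Savings Plan — status part-time ✓ (not excluded); service 335 days ≥ 120 days ✓; site Cork ✗ (not Austin) → not eligible.
Supplemental Life Insurance — status part-time ✓; service 335 days ≥ 9 months (≈270 days) ✓; 20 hrs/wk ≥ 15 ✓; rating 4 ≥ 2 ✓ → eligible.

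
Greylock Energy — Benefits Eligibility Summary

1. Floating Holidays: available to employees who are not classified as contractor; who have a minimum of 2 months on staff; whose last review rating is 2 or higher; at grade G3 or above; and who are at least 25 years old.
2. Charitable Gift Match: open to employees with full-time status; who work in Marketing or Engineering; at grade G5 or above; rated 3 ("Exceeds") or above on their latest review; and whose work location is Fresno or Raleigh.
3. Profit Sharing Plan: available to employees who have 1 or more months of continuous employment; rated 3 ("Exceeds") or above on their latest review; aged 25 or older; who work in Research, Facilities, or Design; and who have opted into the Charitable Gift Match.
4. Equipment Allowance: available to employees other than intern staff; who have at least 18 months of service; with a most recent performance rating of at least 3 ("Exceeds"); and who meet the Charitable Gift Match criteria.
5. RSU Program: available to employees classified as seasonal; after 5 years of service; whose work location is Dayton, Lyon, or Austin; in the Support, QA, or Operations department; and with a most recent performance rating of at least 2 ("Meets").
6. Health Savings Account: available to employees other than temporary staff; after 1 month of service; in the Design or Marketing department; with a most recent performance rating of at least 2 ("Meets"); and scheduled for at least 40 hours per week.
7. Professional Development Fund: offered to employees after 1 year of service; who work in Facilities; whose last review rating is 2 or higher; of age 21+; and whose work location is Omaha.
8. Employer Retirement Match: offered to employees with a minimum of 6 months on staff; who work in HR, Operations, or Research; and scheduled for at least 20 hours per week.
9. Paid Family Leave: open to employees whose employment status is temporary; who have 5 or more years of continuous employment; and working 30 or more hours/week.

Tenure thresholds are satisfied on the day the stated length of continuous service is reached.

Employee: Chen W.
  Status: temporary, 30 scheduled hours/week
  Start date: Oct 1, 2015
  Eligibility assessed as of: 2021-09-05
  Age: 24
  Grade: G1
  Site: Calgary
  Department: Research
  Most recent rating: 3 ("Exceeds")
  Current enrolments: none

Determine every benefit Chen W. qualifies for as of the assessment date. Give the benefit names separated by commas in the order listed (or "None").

Employer Retirement Match, Paid Family Leave

Service from Oct 1, 2015 to 2021-09-05: 2166 days.
Floating Holidays — status temporary ✓ (not excluded); service 2166 days ≥ 2 months (≈60 days) ✓; rating 3 ≥ 2 ✓; grade G1 < G3 ✗ → not eligible.
Charitable Gift Match — status temporary ✗ (requires full-time) → not eligible.
Profit Sharing Plan — service 2166 days ≥ 1 month (≈30 days) ✓; rating 3 ≥ 3 ✓; age 24 < 25 ✗ → not eligible.
Equipment Allowance — status temporary ✓ (not excluded); service 2166 days ≥ 18 months (≈540 days) ✓; rating 3 ≥ 3 ✓; not eligible for Charitable Gift Match ✗ → not eligible.
RSU Program — status temporary ✗ (requires seasonal) → not eligible.
Health Savings Account — status temporary ✗ (excluded) → not eligible.
Professional Development Fund — service 2166 days ≥ 1 year (≈365 days) ✓; dept Research ✗ → not eligible.
Employer Retirement Match — service 2166 days ≥ 6 months (≈180 days) ✓; dept Research ✓; 30 hrs/wk ≥ 20 ✓ → eligible.
Paid Family Leave — status temporary ✓; service 2166 days ≥ 5 years (≈1825 days) ✓; 30 hrs/wk ≥ 30 ✓ → eligible.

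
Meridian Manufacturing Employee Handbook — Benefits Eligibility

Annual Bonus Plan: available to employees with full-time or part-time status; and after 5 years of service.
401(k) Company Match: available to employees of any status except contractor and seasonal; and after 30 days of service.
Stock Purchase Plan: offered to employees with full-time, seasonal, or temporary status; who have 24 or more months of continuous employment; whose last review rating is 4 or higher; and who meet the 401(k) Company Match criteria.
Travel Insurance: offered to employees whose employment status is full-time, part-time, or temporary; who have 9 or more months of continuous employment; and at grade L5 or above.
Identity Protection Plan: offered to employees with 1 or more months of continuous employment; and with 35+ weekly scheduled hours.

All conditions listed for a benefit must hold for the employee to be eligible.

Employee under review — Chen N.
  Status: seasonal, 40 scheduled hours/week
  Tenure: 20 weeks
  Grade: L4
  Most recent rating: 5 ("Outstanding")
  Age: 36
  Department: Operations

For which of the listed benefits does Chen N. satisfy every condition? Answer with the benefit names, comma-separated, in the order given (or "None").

Annual Bonus Plan — status seasonal ✗ (requires full-time or part-time) → not eligible.
401(k) Company Match — status seasonal ✗ (excluded) → not eligible.
Stock Purchase Plan — status seasonal ✓; service 20 weeks < 24 months (≈720 days) ✗ → not eligible.
Travel Insurance — status seasonal ✗ (requires full-time, part-time, or temporary) → not eligible.
Identity Protection Plan — service 20 weeks ≥ 1 month (≈30 days) ✓; 40 hrs/wk ≥ 35 ✓ → eligible.

Identity Protection Plan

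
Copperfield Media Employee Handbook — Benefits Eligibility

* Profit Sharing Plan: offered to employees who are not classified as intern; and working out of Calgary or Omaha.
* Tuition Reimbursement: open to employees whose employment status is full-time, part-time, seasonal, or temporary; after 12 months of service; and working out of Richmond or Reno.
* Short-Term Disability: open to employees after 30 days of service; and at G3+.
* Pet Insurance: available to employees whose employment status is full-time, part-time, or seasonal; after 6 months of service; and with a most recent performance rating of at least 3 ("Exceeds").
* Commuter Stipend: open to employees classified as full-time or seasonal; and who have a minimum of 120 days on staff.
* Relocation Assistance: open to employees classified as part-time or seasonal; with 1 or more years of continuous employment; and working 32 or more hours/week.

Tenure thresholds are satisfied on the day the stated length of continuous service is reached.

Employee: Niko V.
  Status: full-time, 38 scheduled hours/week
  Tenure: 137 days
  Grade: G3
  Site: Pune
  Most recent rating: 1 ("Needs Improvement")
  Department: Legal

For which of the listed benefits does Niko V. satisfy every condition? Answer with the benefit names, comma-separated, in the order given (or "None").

Profit Sharing Plan — status full-time ✓ (not excluded); site Pune ✗ (not Calgary or Omaha) → not eligible.
Tuition Reimbursement — status full-time ✓; service 137 days < 12 months (≈360 days) ✗ → not eligible.
Short-Term Disability — service 137 days ≥ 30 days ✓; grade G3 ≥ G3 ✓ → eligible.
Pet Insurance — status full-time ✓; service 137 days < 6 months (≈180 days) ✗ → not eligible.
Commuter Stipend — status full-time ✓; service 137 days ≥ 120 days ✓ → eligible.
Relocation Assistance — status full-time ✗ (requires part-time or seasonal) → not eligible.

Short-Term Disability, Commuter Stipend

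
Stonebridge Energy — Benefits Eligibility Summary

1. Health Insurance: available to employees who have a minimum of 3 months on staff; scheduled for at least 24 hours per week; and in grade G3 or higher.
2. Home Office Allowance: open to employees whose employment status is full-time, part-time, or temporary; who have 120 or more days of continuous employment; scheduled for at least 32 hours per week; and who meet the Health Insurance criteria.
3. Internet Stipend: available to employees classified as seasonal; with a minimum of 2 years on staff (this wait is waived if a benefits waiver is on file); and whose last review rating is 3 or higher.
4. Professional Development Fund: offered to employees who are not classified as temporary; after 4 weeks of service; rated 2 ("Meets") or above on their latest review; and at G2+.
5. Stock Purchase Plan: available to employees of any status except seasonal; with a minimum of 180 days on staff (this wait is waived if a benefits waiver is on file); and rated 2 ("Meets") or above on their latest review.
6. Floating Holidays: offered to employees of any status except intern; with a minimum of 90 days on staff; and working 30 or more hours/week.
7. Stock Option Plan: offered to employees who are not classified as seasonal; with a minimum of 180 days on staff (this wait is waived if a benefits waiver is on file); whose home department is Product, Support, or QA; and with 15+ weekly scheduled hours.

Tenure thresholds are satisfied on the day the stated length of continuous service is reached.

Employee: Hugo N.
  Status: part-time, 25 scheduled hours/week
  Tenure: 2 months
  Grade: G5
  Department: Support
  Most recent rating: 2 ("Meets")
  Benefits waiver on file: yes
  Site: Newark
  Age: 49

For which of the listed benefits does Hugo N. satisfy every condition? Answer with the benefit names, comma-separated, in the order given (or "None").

Health Insurance — service 2 months < 3 months ✗ → not eligible.
Home Office Allowance — status part-time ✓; service 2 months < 120 days ✗ → not eligible.
Internet Stipend — status part-time ✗ (requires seasonal) → not eligible.
Professional Development Fund — status part-time ✓ (not excluded); service 2 months ≥ 4 weeks (≈28 days) ✓; rating 2 ≥ 2 ✓; grade G5 ≥ G2 ✓ → eligible.
Stock Purchase Plan — status part-time ✓ (not excluded); benefits waiver on file ✓; rating 2 ≥ 2 ✓ → eligible.
Floating Holidays — status part-time ✓ (not excluded); service 2 months < 90 days ✗ → not eligible.
Stock Option Plan — status part-time ✓ (not excluded); benefits waiver on file ✓; dept Support ✓; 25 hrs/wk ≥ 15 ✓ → eligible.

Professional Development Fund, Stock Purchase Plan, Stock Option Plan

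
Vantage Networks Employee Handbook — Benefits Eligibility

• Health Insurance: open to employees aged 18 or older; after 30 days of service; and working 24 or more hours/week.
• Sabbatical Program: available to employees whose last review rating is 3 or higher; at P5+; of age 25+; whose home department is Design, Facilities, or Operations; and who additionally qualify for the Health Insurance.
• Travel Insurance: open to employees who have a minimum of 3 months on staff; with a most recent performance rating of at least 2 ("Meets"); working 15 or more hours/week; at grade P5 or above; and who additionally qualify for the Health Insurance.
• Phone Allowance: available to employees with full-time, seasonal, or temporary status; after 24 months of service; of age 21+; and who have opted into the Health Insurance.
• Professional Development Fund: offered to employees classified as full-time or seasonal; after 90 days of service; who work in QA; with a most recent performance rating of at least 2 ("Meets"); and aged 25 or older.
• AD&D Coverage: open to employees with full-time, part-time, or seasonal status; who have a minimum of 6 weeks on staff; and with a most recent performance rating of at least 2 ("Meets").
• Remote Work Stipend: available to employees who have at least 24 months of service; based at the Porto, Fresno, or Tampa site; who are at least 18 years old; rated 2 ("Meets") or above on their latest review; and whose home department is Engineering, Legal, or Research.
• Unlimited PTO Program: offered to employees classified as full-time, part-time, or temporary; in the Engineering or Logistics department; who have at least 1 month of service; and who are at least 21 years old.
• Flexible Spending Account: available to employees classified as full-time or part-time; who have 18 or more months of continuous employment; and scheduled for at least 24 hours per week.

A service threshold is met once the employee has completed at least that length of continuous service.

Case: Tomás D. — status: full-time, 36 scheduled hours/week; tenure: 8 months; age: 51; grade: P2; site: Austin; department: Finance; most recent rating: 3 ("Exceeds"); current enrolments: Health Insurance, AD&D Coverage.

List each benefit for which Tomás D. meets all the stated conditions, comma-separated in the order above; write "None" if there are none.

Health Insurance — age 51 ≥ 18 ✓; service 8 months ≥ 30 days ✓; 36 hrs/wk ≥ 24 ✓ → eligible.
Sabbatical Program — rating 3 ≥ 3 ✓; grade P2 < P5 ✗ → not eligible.
Travel Insurance — service 8 months ≥ 3 months ✓; rating 3 ≥ 2 ✓; 36 hrs/wk ≥ 15 ✓; grade P2 < P5 ✗ → not eligible.
Phone Allowance — status full-time ✓; service 8 months < 24 months ✗ → not eligible.
Professional Development Fund — status full-time ✓; service 8 months ≥ 90 days ✓; dept Finance ✗ → not eligible.
AD&D Coverage — status full-time ✓; service 8 months ≥ 6 weeks (≈42 days) ✓; rating 3 ≥ 2 ✓ → eligible.
Remote Work Stipend — service 8 months < 24 months ✗ → not eligible.
Unlimited PTO Program — status full-time ✓; dept Finance ✗ → not eligible.
Flexible Spending Account — status full-time ✓; service 8 months < 18 months ✗ → not eligible.

Health Insurance, AD&D Coverage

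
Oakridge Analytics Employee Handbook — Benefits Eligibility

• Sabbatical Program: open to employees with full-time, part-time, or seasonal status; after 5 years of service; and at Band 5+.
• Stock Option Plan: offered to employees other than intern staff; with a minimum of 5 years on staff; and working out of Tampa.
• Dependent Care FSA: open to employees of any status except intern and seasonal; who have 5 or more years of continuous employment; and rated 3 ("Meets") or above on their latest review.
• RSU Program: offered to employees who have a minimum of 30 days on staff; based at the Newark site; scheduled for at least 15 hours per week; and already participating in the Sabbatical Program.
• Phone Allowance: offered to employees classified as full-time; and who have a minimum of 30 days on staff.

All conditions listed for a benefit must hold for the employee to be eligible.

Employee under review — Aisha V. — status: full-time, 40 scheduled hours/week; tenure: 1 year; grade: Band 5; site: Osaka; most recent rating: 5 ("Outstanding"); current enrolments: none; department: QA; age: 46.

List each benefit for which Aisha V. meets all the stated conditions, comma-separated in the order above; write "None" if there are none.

Phone Allowance

Sabbatical Program — status full-time ✓; service 1 year < 5 years ✗ → not eligible.
Stock Option Plan — status full-time ✓ (not excluded); service 1 year < 5 years ✗ → not eligible.
Dependent Care FSA — status full-time ✓ (not excluded); service 1 year < 5 years ✗ → not eligible.
RSU Program — service 1 year ≥ 30 days ✓; site Osaka ✗ (not Newark) → not eligible.
Phone Allowance — status full-time ✓; service 1 year ≥ 30 days ✓ → eligible.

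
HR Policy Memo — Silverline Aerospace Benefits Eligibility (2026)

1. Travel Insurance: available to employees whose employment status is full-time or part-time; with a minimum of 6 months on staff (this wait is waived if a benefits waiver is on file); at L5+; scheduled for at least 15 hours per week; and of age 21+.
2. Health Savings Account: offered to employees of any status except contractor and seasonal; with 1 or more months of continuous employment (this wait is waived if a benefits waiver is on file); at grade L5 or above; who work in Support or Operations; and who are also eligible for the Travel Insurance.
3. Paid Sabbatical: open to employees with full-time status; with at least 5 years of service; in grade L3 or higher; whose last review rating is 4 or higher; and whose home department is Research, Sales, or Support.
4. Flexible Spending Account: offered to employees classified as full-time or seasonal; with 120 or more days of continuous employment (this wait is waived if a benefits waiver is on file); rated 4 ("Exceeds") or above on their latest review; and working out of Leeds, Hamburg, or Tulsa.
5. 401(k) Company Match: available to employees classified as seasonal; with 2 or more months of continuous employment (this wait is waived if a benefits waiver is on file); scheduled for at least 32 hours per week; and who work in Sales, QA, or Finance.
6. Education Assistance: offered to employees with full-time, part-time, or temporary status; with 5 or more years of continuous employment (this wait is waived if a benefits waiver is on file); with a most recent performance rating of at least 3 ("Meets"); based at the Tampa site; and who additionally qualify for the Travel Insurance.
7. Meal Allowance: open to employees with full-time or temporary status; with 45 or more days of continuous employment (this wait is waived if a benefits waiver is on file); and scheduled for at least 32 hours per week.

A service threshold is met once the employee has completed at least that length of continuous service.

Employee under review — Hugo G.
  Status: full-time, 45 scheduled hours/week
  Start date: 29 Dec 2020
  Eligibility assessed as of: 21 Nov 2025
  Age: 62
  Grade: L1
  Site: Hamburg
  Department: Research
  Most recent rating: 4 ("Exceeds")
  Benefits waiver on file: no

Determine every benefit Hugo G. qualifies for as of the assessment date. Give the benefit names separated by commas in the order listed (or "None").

Flexible Spending Account, Meal Allowance

Service from 29 Dec 2020 to 21 Nov 2025: 1788 days.
Travel Insurance — status full-time ✓; no waiver, service 1788 days ≥ 6 months (≈180 days) ✓; grade L1 < L5 ✗ → not eligible.
Health Savings Account — status full-time ✓ (not excluded); no waiver, service 1788 days ≥ 1 month (≈30 days) ✓; grade L1 < L5 ✗ → not eligible.
Paid Sabbatical — status full-time ✓; service 1788 days < 5 years (≈1825 days) ✗ → not eligible.
Flexible Spending Account — status full-time ✓; no waiver, service 1788 days ≥ 120 days ✓; rating 4 ≥ 4 ✓; site Hamburg ✓ → eligible.
401(k) Company Match — status full-time ✗ (requires seasonal) → not eligible.
Education Assistance — status full-time ✓; no waiver, service 1788 days < 5 years (≈1825 days) ✗ → not eligible.
Meal Allowance — status full-time ✓; no waiver, service 1788 days ≥ 45 days ✓; 45 hrs/wk ≥ 32 ✓ → eligible.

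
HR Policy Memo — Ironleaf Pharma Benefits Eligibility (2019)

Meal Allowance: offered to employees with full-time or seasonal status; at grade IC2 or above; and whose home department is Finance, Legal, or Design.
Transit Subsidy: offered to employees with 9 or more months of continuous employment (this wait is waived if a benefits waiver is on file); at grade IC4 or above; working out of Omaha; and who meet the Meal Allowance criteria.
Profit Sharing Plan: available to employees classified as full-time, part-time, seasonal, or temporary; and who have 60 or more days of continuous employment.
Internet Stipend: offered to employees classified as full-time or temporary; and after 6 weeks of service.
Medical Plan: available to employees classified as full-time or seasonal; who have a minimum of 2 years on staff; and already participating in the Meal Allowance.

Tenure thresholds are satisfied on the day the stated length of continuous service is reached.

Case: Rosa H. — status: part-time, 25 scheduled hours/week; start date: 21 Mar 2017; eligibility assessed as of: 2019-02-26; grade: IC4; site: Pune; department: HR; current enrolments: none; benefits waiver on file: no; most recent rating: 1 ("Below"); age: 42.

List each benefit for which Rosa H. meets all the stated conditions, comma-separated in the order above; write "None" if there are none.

Profit Sharing Plan

Service from 21 Mar 2017 to 2019-02-26: 707 days.
Meal Allowance — status part-time ✗ (requires full-time or seasonal) → not eligible.
Transit Subsidy — no waiver, service 707 days ≥ 9 months (≈270 days) ✓; grade IC4 ≥ IC4 ✓; site Pune ✗ (not Omaha) → not eligible.
Profit Sharing Plan — status part-time ✓; service 707 days ≥ 60 days ✓ → eligible.
Internet Stipend — status part-time ✗ (requires full-time or temporary) → not eligible.
Medical Plan — status part-time ✗ (requires full-time or seasonal) → not eligible.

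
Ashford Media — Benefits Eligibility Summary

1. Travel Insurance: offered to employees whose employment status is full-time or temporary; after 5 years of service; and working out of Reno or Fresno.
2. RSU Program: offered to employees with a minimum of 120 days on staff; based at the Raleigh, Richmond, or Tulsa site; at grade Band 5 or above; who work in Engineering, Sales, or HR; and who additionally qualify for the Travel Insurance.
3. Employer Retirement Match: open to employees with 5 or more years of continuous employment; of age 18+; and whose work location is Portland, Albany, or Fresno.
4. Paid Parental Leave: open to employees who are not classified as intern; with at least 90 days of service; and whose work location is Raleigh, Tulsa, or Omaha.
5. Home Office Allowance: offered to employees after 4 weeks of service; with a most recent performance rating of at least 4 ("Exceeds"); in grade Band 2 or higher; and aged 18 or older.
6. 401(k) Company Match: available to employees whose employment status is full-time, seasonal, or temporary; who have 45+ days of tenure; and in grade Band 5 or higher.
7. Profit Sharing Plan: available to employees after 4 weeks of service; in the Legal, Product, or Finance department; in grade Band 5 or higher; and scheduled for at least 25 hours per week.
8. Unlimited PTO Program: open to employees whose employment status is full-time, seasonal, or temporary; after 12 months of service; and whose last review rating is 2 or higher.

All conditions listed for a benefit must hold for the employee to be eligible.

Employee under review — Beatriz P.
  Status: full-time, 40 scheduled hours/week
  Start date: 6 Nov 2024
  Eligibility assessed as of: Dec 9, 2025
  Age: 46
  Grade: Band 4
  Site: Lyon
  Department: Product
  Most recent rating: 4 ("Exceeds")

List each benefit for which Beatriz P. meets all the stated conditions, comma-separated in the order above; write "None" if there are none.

Home Office Allowance, Unlimited PTO Program

Service from 6 Nov 2024 to Dec 9, 2025: 398 days.
Travel Insurance — status full-time ✓; service 398 days < 5 years (≈1825 days) ✗ → not eligible.
RSU Program — service 398 days ≥ 120 days ✓; site Lyon ✗ (not Raleigh, Richmond, or Tulsa) → not eligible.
Employer Retirement Match — service 398 days < 5 years (≈1825 days) ✗ → not eligible.
Paid Parental Leave — status full-time ✓ (not excluded); service 398 days ≥ 90 days ✓; site Lyon ✗ (not Raleigh, Tulsa, or Omaha) → not eligible.
Home Office Allowance — service 398 days ≥ 4 weeks (≈28 days) ✓; rating 4 ≥ 4 ✓; grade Band 4 ≥ Band 2 ✓; age 46 ≥ 18 ✓ → eligible.
401(k) Company Match — status full-time ✓; service 398 days ≥ 45 days ✓; grade Band 4 < Band 5 ✗ → not eligible.
Profit Sharing Plan — service 398 days ≥ 4 weeks (≈28 days) ✓; dept Product ✓; grade Band 4 < Band 5 ✗ → not eligible.
Unlimited PTO Program — status full-time ✓; service 398 days ≥ 12 months (≈360 days) ✓; rating 4 ≥ 2 ✓ → eligible.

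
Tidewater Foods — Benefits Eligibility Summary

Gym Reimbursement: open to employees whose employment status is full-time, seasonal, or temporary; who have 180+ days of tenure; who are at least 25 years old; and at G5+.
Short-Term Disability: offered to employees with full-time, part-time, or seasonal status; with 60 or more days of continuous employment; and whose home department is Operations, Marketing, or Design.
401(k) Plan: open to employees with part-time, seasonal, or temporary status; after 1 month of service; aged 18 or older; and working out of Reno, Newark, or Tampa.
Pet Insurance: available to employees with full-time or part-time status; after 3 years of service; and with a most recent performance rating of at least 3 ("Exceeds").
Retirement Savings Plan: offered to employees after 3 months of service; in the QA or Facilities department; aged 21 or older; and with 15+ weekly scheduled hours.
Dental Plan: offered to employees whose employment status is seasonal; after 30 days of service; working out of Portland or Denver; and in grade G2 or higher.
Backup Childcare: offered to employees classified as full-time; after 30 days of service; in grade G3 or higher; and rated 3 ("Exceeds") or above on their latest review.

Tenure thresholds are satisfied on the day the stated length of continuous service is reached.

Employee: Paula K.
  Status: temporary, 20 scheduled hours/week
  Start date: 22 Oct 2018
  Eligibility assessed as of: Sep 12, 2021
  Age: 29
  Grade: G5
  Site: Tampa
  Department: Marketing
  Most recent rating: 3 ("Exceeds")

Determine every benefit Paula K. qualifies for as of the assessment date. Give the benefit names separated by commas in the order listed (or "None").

Gym Reimbursement, 401(k) Plan

Service from 22 Oct 2018 to Sep 12, 2021: 1056 days.
Gym Reimbursement — status temporary ✓; service 1056 days ≥ 180 days ✓; age 29 ≥ 25 ✓; grade G5 ≥ G5 ✓ → eligible.
Short-Term Disability — status temporary ✗ (requires full-time, part-time, or seasonal) → not eligible.
401(k) Plan — status temporary ✓; service 1056 days ≥ 1 month (≈30 days) ✓; age 29 ≥ 18 ✓; site Tampa ✓ → eligible.
Pet Insurance — status temporary ✗ (requires full-time or part-time) → not eligible.
Retirement Savings Plan — service 1056 days ≥ 3 months (≈90 days) ✓; dept Marketing ✗ → not eligible.
Dental Plan — status temporary ✗ (requires seasonal) → not eligible.
Backup Childcare — status temporary ✗ (requires full-time) → not eligible.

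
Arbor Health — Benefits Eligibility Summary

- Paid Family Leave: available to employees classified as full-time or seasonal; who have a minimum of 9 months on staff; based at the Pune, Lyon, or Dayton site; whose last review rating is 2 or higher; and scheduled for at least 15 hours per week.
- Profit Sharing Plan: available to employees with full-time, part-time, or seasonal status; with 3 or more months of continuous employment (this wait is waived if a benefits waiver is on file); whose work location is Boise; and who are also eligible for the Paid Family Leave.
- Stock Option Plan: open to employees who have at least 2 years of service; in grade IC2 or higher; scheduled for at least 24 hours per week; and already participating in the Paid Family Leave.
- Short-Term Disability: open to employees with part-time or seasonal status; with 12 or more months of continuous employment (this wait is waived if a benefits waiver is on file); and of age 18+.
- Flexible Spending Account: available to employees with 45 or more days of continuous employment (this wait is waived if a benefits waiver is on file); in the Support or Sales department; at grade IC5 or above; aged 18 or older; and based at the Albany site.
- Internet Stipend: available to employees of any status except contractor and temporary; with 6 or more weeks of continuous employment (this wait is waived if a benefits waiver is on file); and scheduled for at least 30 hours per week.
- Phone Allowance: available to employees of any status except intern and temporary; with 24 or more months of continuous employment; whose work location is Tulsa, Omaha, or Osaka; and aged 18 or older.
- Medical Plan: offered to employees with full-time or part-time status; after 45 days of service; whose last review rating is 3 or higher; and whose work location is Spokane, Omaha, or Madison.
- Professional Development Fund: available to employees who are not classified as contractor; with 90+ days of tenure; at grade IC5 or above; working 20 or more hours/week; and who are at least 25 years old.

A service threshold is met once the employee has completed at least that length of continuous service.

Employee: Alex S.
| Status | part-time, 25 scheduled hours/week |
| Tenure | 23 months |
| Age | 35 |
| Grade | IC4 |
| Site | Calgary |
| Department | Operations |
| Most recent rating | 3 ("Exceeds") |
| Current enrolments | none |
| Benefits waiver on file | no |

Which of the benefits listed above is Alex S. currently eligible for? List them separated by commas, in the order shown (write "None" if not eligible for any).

Paid Family Leave — status part-time ✗ (requires full-time or seasonal) → not eligible.
Profit Sharing Plan — status part-time ✓; no waiver, service 23 months ≥ 3 months ✓; site Calgary ✗ (not Boise) → not eligible.
Stock Option Plan — service 23 months < 2 years (≈730 days) ✗ → not eligible.
Short-Term Disability — status part-time ✓; no waiver, service 23 months ≥ 12 months ✓; age 35 ≥ 18 ✓ → eligible.
Flexible Spending Account — no waiver, service 23 months ≥ 45 days ✓; dept Operations ✗ → not eligible.
Internet Stipend — status part-time ✓ (not excluded); no waiver, service 23 months ≥ 6 weeks (≈42 days) ✓; 25 hrs/wk < 30 ✗ → not eligible.
Phone Allowance — status part-time ✓ (not excluded); service 23 months < 24 months ✗ → not eligible.
Medical Plan — status part-time ✓; service 23 months ≥ 45 days ✓; rating 3 ≥ 3 ✓; site Calgary ✗ (not Spokane, Omaha, or Madison) → not eligible.
Professional Development Fund — status part-time ✓ (not excluded); service 23 months ≥ 90 days ✓; grade IC4 < IC5 ✗ → not eligible.

Short-Term Disability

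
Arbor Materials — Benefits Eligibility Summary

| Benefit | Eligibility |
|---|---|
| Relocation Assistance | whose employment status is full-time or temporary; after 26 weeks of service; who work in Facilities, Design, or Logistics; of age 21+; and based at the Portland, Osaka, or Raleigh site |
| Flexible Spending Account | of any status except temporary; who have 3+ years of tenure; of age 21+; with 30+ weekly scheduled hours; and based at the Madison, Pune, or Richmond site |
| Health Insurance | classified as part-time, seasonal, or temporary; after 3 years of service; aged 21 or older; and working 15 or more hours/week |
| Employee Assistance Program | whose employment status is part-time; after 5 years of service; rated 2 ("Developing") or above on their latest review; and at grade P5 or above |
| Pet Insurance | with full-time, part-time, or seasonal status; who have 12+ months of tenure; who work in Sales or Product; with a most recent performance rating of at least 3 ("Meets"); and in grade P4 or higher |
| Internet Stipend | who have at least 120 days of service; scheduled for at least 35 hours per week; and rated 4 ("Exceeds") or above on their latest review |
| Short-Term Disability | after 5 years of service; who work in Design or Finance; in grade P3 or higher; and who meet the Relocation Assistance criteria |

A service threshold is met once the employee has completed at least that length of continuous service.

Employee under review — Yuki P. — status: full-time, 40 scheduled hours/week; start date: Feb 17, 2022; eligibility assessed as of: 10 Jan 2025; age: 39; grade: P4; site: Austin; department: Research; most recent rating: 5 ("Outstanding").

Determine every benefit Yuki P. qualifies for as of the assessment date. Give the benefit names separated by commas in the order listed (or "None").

Service from Feb 17, 2022 to 10 Jan 2025: 1058 days.
Relocation Assistance — status full-time ✓; service 1058 days ≥ 26 weeks (≈182 days) ✓; dept Research ✗ → not eligible.
Flexible Spending Account — status full-time ✓ (not excluded); service 1058 days < 3 years (≈1095 days) ✗ → not eligible.
Health Insurance — status full-time ✗ (requires part-time, seasonal, or temporary) → not eligible.
Employee Assistance Program — status full-time ✗ (requires part-time) → not eligible.
Pet Insurance — status full-time ✓; service 1058 days ≥ 12 months (≈360 days) ✓; dept Research ✗ → not eligible.
Internet Stipend — service 1058 days ≥ 120 days ✓; 40 hrs/wk ≥ 35 ✓; rating 5 ≥ 4 ✓ → eligible.
Short-Term Disability — service 1058 days < 5 years (≈1825 days) ✗ → not eligible.

Internet Stipend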